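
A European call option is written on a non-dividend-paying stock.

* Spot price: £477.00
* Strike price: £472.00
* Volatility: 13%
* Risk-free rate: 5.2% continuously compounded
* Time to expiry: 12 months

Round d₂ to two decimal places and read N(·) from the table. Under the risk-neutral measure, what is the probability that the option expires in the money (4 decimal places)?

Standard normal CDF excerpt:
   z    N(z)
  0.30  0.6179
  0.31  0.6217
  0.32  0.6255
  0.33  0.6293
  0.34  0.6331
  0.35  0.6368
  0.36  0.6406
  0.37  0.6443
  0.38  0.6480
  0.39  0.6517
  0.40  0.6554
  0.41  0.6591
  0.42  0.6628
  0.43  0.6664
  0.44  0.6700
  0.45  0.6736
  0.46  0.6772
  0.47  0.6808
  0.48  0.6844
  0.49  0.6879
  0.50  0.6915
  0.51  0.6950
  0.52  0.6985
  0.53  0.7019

0.6628

σ√T = 0.13·√1 = 0.1300
ln(S/K) + (r + σ²/2)T = ln(477/472) + (0.052 + 0.13²/2)·1 = 0.0105 + 0.0604 = 0.0710
d₁ = 0.0710 / 0.1300 = 0.5461 → 0.55
d₂ = d₁ − σ√T = 0.5461 − 0.1300 = 0.4161 → 0.42
Risk-neutral Pr[S_T > K] = N(d₂) = N(0.42) = 0.6628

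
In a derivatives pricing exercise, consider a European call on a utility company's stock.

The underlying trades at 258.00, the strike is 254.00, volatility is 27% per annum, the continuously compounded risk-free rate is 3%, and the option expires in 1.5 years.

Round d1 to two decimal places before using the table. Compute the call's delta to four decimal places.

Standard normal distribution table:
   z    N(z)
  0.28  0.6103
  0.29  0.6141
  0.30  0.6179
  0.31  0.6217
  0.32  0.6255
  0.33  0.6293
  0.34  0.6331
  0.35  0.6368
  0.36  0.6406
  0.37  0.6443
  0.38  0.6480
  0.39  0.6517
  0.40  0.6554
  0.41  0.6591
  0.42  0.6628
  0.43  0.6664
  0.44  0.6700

0.6368

σ√T = 0.27·√1.5 = 0.3307
d₁ = [ln(258/254) + (0.03 + 0.27²/2)·1.5] / 0.3307 = [0.0156 + 0.0997] / 0.3307 = 0.3487 which rounds to 0.35
N(d₁) = N(0.35) = 0.6368
Δ_call = N(d₁) = 0.6368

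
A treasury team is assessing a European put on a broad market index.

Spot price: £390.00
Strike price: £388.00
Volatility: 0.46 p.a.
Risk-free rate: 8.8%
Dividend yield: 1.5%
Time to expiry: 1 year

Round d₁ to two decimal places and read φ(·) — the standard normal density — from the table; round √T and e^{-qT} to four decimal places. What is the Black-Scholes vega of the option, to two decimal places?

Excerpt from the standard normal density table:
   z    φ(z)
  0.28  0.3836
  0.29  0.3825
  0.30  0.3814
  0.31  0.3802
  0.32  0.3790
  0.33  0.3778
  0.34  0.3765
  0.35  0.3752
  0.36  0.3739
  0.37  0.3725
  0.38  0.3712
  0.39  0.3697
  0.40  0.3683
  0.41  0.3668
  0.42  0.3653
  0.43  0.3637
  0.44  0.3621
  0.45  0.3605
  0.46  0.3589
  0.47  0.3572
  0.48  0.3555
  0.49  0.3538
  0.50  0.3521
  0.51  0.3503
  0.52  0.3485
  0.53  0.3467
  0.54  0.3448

141.50

T = 1;  σ√T = 0.4600
d₁ = [ln(390/388) + (0.088 − 0.015 + ½·0.46²)·1] / (σ√T) = (0.0051 + 0.1788) / 0.4600 = 0.3999 ⇒ 0.40
√T = √1 = 1.0000
φ(d₁) = φ(0.40) = 0.3683
e^(−qT) = e^(−0.015·1) = 0.9851
vega = S·e^(−qT)·φ(d₁)·√T = 390·0.9851·0.3683·1.0000 = 141.4968
(Vega is the same for a European call and put with the same parameters.)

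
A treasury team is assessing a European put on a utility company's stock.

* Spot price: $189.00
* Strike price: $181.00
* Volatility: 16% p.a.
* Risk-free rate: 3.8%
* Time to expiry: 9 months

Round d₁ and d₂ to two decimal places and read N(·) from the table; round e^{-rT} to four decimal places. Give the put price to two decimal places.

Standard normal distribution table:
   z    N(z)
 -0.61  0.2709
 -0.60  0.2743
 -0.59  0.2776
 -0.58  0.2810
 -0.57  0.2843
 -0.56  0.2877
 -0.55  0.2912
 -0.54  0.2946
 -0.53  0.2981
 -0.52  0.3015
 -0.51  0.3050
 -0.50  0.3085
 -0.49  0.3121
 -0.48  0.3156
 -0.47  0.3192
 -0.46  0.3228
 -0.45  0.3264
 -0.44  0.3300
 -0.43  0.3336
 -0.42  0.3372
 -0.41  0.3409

$4.95

σ√T = 0.16·√0.75 = 0.1386
d₁ = [ln(189/181) + (0.038 + ½·0.16²)·0.75] / (σ√T) = (0.0432 + 0.0381) / 0.1386 = 0.5871 → 0.59
d₂ = 0.5871 − 0.1386 = 0.4485 → 0.45
e^(−rT) = e^(−0.038·0.75) = 0.9719
N(−d₂) = N(-0.45) = 0.3264;  N(−d₁) = N(-0.59) = 0.2776
P = 181·0.9719·0.3264 − 189·0.2776 = 57.4183 − 52.4664 = 4.9519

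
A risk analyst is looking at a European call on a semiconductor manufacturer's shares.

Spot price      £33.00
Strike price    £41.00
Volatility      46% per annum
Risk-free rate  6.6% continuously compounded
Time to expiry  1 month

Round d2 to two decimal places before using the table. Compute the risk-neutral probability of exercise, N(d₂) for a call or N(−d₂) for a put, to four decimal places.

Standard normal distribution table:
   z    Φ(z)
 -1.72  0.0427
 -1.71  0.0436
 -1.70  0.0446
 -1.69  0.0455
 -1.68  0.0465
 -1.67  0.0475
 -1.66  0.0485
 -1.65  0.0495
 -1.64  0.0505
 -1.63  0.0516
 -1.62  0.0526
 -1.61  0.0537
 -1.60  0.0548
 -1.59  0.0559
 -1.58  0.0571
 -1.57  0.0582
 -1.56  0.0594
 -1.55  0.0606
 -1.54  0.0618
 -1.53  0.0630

0.0485

σ√T = 0.46·√0.08333 = 0.1328
d₁ = [ln(33/41) + (0.066 + ½·0.46²)·0.08333] / (σ√T) = (-0.2171 + 0.0143) / 0.1328 = -1.5268 ⇒ -1.53
d₂ = -1.5268 − 0.1328 = -1.6596 ⇒ -1.66
Pr(exercise) under Q = N(d₂) = 0.0485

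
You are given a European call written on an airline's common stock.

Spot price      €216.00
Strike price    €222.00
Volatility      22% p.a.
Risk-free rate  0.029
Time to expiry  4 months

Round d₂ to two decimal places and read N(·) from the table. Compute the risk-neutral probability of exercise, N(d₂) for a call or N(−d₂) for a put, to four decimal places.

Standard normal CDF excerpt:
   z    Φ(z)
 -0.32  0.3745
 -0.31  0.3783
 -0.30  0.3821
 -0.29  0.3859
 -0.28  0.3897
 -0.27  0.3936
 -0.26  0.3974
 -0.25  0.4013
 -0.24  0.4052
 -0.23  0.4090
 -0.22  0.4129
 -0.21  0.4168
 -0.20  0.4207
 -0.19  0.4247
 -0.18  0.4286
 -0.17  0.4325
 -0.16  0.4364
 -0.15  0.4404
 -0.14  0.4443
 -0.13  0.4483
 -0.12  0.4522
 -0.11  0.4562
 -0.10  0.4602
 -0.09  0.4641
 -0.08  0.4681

0.4207

T = 0.3333;  σ√T = 0.1270
d₁ = [ln(216/222) + (0.029 + 0.22²/2)·0.3333] / 0.1270 = [-0.0274 + 0.0177] / 0.1270 = -0.0761 ⇒ -0.08
d₂ = d₁ − σ√T = -0.0761 − 0.1270 = -0.2031 ⇒ -0.20
Pr(exercise) under Q = N(d₂) = 0.4207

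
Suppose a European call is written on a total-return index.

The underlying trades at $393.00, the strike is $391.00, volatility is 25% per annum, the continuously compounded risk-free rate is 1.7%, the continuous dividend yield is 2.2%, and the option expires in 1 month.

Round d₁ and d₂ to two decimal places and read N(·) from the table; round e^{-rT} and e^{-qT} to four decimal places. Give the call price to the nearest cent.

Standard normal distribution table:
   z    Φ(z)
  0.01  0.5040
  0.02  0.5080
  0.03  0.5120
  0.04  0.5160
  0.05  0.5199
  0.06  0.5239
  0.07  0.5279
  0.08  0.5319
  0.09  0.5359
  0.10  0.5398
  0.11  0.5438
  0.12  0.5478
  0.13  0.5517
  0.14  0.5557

σ√T = 0.25 × 0.2887 = 0.0722
d₁ = [ln(393/391) + (0.017 − 0.022 + 0.25²/2)·0.08333] / 0.0722 = [0.0051 + 0.0022] / 0.0722 = 0.1010 → 0.10
d₂ = d₁ − σ√T = 0.1010 − 0.0722 = 0.0288 → 0.03
e^(−qT) = e^(−0.022·0.08333) = 0.9982;  e^(−rT) = e^(−0.017·0.08333) = 0.9986
N(d₁) = N(0.10) = 0.5398;  N(d₂) = N(0.03) = 0.5120
C = 393·0.9982·0.5398 − 391·0.9986·0.5120 = 211.7595 − 199.9117 = 11.8478

$11.85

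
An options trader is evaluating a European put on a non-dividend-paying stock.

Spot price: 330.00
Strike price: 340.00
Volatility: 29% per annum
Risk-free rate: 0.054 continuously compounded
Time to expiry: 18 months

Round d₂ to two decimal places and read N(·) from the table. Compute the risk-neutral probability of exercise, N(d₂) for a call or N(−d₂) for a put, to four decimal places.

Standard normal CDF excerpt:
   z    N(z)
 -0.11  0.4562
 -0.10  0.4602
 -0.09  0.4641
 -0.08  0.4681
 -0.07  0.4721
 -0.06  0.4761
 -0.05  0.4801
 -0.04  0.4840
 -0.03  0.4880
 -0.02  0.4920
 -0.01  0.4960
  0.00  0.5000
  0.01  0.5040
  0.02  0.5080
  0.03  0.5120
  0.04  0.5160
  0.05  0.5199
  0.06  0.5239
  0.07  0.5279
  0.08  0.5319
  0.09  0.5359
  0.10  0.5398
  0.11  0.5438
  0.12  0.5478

T = 1.5;  σ√T = 0.3552
d₁ = [ln(330/340) + (0.054 + 0.29²/2)·1.5] / 0.3552 = [-0.0299 + 0.1441] / 0.3552 = 0.3216 ≈ 0.32
d₂ = d₁ − σ√T = 0.3216 − 0.3552 = -0.0336 ≈ -0.03
Pr(exercise) under Q = N(−d₂) = N(0.03) = 0.5120

0.5120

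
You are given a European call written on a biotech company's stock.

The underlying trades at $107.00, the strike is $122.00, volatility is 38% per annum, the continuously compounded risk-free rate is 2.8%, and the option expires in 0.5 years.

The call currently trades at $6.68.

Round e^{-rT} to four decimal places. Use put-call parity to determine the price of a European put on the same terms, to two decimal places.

$19.98

exp(−rT) = exp(−0.028·0.5) = 0.9861
Put-call parity: C − P = S − K·e^(−rT) = 107 − 122·0.9861 = 107 − 120.3042 = -13.3042
P = C − (C − P) = 6.68 − (-13.3042) = 19.9842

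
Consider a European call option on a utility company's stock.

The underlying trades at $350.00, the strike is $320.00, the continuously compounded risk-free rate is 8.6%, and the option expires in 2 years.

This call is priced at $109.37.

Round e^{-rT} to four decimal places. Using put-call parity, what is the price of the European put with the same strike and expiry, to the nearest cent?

exp(−rT) = exp(−0.086·2) = 0.8420
Put-call parity: C − P = S − K·e^(−rT) = 350 − 320·0.8420 = 350 − 269.4400 = 80.5600
P = C − (C − P) = 109.37 − (80.5600) = 28.8100

$28.81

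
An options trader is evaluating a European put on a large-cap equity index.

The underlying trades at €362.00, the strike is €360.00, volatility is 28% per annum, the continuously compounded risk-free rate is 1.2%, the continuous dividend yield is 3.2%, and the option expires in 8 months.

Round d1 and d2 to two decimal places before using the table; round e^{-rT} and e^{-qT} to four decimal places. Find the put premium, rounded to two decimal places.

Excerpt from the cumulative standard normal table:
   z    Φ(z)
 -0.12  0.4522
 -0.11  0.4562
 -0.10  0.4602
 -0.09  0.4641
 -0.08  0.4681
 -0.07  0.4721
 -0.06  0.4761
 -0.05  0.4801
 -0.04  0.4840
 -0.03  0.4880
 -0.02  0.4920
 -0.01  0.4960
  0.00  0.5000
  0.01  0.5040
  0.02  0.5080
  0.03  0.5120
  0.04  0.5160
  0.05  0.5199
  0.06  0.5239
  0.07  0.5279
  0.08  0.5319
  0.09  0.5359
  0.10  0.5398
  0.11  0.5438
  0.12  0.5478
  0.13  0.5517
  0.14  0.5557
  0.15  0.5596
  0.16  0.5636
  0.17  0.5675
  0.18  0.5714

€33.97

σ√T = 0.28 × 0.8165 = 0.2286
d₁ = [ln(362/360) + (0.012 − 0.032 + 0.28²/2)·0.6667] / 0.2286 = [0.0055 + 0.0128] / 0.2286 = 0.0802 which rounds to 0.08
d₂ = d₁ − σ√T = 0.0802 − 0.2286 = -0.1484 which rounds to -0.15
exp(−qT) = exp(−0.032·0.6667) = 0.9789;  exp(−rT) = exp(−0.012·0.6667) = 0.9920
N(−d₂) = N(0.15) = 0.5596;  N(−d₁) = N(-0.08) = 0.4681
P = 360·0.9920·0.5596 − 362·0.9789·0.4681 = 199.8444 − 165.8768 = 33.9676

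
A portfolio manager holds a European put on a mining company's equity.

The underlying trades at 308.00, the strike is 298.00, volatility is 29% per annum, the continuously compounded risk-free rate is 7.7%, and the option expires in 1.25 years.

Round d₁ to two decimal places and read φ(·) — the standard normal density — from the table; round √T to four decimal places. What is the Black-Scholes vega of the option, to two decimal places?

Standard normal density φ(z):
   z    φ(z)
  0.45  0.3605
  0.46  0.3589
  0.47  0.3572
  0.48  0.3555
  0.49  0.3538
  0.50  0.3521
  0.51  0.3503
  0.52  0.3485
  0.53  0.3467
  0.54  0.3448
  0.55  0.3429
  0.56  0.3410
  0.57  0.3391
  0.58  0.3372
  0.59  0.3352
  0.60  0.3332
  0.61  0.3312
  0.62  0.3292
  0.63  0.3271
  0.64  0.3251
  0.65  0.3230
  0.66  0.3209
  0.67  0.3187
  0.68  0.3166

117.42

σ√T = 0.29 × 1.1180 = 0.3242
d₁ = [ln(308/298) + (0.077 + 0.29²/2)·1.25] / 0.3242 = [0.0330 + 0.1488] / 0.3242 = 0.5608 ⇒ 0.56
√T = √1.25 = 1.1180
φ(d₁) = φ(0.56) = 0.3410
vega = S·φ(d₁)·√T = 308·0.3410·1.1180 = 117.4213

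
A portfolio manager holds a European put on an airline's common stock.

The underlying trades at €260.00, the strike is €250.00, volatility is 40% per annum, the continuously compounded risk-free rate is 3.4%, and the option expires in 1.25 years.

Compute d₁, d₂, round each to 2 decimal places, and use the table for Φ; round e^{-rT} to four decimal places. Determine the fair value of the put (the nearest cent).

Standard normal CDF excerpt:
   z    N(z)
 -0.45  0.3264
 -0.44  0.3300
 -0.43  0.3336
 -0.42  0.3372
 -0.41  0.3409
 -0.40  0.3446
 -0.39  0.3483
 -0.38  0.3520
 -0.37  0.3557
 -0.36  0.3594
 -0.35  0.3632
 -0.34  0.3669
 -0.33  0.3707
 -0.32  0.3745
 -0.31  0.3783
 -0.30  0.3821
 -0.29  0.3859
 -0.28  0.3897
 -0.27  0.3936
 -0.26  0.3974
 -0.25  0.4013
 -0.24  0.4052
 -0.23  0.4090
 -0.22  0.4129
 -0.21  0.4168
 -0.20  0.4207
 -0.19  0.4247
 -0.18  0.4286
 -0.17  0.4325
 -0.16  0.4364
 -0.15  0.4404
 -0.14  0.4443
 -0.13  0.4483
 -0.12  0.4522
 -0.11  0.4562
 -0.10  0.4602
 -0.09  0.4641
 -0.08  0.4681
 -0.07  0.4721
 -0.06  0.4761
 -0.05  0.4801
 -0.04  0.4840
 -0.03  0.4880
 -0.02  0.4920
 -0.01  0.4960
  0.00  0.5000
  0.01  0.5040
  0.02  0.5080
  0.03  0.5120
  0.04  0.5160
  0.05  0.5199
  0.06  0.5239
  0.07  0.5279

€35.00

σ√T = 0.4·√1.25 = 0.4472
d₁ = [ln(260/250) + (0.034 + 0.4²/2)·1.25] / 0.4472 = [0.0392 + 0.1425] / 0.4472 = 0.4063 ≈ 0.41
d₂ = d₁ − σ√T = 0.4063 − 0.4472 = -0.0409 ≈ -0.04
e^(−rT) = e^(−0.034·1.25) = 0.9584
N(−d₂) = N(0.04) = 0.5160;  N(−d₁) = N(-0.41) = 0.3409
P = 250·0.9584·0.5160 − 260·0.3409 = 123.6336 − 88.6340 = 34.9996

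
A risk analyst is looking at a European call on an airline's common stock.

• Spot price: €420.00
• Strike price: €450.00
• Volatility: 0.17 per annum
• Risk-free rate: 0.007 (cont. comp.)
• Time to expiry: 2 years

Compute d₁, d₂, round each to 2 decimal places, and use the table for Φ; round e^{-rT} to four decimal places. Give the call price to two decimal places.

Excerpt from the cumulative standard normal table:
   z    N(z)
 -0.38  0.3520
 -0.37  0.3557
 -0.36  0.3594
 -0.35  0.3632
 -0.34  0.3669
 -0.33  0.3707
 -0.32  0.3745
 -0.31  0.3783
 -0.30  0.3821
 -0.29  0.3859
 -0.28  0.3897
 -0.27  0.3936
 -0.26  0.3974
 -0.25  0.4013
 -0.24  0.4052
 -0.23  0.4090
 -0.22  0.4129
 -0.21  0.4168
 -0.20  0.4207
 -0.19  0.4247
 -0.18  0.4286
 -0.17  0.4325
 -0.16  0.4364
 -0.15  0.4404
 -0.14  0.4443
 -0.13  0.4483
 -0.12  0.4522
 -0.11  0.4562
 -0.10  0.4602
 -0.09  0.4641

€30.44

σ√T = 0.17 × 1.4142 = 0.2404
d₁ = [ln(420/450) + (0.007 + 0.17²/2)·2] / 0.2404 = [-0.0690 + 0.0429] / 0.2404 = -0.1085 ⇒ -0.11
d₂ = d₁ − σ√T = -0.1085 − 0.2404 = -0.3489 ⇒ -0.35
e^(−rT) = e^(−0.007·2) = 0.9861
N(d₁) = N(-0.11) = 0.4562;  N(d₂) = N(-0.35) = 0.3632
C = 420·0.4562 − 450·0.9861·0.3632 = 191.6040 − 161.1682 = 30.4358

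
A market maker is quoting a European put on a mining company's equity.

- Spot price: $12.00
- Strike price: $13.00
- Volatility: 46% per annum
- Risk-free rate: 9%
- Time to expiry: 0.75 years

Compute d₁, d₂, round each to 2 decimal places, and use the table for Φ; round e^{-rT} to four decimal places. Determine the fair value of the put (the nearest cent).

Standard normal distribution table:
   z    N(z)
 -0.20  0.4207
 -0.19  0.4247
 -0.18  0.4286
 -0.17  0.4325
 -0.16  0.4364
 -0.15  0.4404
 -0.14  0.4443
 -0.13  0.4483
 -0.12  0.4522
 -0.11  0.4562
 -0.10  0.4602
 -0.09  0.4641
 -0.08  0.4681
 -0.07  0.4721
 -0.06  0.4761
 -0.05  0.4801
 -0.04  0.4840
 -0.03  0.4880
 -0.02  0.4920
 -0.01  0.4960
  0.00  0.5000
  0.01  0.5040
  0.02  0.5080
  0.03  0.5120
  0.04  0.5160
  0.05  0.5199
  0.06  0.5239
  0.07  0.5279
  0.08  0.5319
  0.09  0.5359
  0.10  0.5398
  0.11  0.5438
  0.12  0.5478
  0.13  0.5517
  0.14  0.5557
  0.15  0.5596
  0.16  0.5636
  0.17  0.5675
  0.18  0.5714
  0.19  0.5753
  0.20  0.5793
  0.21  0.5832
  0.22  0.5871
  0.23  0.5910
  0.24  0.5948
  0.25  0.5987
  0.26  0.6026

$1.99

σ√T = 0.46 × 0.8660 = 0.3984
d₁ = [ln(12/13) + (0.09 + 0.46²/2)·0.75] / 0.3984 = [-0.0800 + 0.1469] / 0.3984 = 0.1677 ⇒ 0.17
d₂ = d₁ − σ√T = 0.1677 − 0.3984 = -0.2307 ⇒ -0.23
e^(−rT) = e^(−0.09·0.75) = 0.9347
N(−d₂) = N(0.23) = 0.5910;  N(−d₁) = N(-0.17) = 0.4325
P = 13·0.9347·0.5910 − 12·0.4325 = 7.1813 − 5.1900 = 1.9913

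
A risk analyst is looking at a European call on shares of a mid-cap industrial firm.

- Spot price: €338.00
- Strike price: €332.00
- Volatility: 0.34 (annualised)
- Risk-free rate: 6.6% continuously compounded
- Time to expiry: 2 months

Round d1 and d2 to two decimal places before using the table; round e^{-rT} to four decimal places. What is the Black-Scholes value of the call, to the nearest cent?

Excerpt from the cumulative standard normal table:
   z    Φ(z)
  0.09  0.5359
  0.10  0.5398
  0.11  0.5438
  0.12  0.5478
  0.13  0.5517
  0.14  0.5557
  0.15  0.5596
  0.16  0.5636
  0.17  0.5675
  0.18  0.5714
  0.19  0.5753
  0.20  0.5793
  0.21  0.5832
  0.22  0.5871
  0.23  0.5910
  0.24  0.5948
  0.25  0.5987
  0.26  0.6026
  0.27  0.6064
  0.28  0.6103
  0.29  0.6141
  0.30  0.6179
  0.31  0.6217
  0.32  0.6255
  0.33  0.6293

€23.80

T = 0.1667;  σ√T = 0.1388
d₁ = [ln(338/332) + (0.066 + ½·0.34²)·0.1667] / (σ√T) = (0.0179 + 0.0206) / 0.1388 = 0.2777 which rounds to 0.28
d₂ = 0.2777 − 0.1388 = 0.1389 which rounds to 0.14
exp(−rT) = exp(−0.066·0.1667) = 0.9891
N(d₁) = N(0.28) = 0.6103;  N(d₂) = N(0.14) = 0.5557
C = 338·0.6103 − 332·0.9891·0.5557 = 206.2814 − 182.4814 = 23.8000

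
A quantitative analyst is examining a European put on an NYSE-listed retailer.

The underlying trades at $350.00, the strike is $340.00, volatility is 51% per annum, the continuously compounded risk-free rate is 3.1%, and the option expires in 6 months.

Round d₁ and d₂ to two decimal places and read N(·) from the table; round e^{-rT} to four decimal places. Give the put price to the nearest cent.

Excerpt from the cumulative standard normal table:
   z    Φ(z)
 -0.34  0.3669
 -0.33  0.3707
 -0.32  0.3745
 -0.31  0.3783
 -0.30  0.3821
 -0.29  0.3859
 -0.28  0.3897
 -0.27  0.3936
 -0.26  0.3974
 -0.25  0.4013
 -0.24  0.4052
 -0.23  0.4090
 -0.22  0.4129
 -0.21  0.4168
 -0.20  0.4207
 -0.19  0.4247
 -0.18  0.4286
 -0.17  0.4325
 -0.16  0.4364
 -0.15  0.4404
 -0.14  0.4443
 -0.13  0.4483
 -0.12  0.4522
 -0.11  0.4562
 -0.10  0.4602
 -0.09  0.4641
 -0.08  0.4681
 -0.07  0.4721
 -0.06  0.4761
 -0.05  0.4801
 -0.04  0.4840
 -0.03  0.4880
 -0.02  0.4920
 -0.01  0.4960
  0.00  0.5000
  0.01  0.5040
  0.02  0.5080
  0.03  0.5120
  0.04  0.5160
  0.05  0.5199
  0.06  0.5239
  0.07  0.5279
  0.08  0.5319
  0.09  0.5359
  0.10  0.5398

$41.65

σ√T = 0.51·√0.5 = 0.3606
ln(S/K) + (r + σ²/2)T = ln(350/340) + (0.031 + 0.51²/2)·0.5 = 0.0290 + 0.0805 = 0.1095
d₁ = 0.1095 / 0.3606 = 0.3037 → 0.30
d₂ = d₁ − σ√T = 0.3037 − 0.3606 = -0.0569 → -0.06
e^(−rT) = e^(−0.031·0.5) = 0.9846
N(−d₂) = N(0.06) = 0.5239;  N(−d₁) = N(-0.30) = 0.3821
P = 340·0.9846·0.5239 − 350·0.3821 = 175.3829 − 133.7350 = 41.6479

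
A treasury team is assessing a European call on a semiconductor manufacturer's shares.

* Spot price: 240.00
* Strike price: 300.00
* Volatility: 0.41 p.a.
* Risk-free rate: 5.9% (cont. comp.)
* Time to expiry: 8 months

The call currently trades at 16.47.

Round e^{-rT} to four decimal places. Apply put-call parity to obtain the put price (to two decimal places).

e^(−rT) = e^(−0.059·0.6667) = 0.9614
Put-call parity: C − P = S − K·e^(−rT) = 240 − 300·0.9614 = 240 − 288.4200 = -48.4200
P = C − (C − P) = 16.47 − (-48.4200) = 64.8900

64.89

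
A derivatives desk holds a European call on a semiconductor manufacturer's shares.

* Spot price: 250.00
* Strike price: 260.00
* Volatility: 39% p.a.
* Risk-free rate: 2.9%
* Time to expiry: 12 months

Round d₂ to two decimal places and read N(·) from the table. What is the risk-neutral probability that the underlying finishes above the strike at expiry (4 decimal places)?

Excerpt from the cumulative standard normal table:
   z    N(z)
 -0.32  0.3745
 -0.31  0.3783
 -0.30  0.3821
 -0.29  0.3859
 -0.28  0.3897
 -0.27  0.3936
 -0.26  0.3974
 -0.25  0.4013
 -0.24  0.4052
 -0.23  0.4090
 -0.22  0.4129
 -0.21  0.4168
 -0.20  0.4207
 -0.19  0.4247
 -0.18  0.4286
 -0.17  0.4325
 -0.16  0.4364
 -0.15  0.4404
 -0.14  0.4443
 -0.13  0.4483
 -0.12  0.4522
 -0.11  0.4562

0.4129

T = 1;  σ√T = 0.3900
ln(S/K) + (r + σ²/2)T = ln(250/260) + (0.029 + 0.39²/2)·1 = -0.0392 + 0.1051 = 0.0658
d₁ = 0.0658 / 0.3900 = 0.1688 ⇒ 0.17
d₂ = d₁ − σ√T = 0.1688 − 0.3900 = -0.2212 ⇒ -0.22
Pr(exercise) under Q = N(d₂) = 0.4129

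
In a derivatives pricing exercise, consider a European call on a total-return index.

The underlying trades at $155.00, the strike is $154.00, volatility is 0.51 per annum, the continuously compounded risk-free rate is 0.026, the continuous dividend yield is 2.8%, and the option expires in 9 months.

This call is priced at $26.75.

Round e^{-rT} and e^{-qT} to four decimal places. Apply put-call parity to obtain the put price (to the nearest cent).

$26.00

exp(−qT) = exp(−0.028·0.75) = 0.9792;  exp(−rT) = exp(−0.026·0.75) = 0.9807
Put-call parity: C − P = S·e^(−qT) − K·e^(−rT) = 155·0.9792 − 154·0.9807 = 151.7760 − 151.0278 = 0.7482
P = C − (C − P) = 26.75 − (0.7482) = 26.0018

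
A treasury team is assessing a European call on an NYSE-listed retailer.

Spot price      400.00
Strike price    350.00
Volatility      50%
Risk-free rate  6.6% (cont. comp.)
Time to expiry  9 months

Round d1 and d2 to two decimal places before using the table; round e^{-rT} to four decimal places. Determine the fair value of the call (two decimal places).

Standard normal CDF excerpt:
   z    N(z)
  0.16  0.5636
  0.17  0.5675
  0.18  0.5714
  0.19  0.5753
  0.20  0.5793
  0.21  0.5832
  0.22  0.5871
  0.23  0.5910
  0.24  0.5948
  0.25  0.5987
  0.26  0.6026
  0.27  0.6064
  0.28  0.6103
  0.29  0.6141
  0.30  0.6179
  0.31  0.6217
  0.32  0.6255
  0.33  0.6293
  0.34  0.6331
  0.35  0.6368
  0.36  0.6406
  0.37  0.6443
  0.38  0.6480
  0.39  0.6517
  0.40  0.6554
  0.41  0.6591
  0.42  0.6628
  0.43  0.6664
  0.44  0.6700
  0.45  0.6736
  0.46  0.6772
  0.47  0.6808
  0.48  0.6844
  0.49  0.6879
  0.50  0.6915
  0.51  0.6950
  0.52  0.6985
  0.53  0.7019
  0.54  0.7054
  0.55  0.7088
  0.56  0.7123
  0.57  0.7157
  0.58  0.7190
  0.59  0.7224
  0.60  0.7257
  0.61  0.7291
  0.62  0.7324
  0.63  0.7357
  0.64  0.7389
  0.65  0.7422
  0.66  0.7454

σ√T = 0.5·√0.75 = 0.4330
d₁ = [ln(400/350) + (0.066 + 0.5²/2)·0.75] / 0.4330 = [0.1335 + 0.1432] / 0.4330 = 0.6392 ⇒ 0.64
d₂ = d₁ − σ√T = 0.6392 − 0.4330 = 0.2062 ⇒ 0.21
exp(−rT) = exp(−0.066·0.75) = 0.9517
C = 400·N(0.64) − 350·0.9517·N(0.21) = 400·0.7389 − 350·0.9517·0.5832 = 295.5600 − 194.2610 = 101.2990

101.30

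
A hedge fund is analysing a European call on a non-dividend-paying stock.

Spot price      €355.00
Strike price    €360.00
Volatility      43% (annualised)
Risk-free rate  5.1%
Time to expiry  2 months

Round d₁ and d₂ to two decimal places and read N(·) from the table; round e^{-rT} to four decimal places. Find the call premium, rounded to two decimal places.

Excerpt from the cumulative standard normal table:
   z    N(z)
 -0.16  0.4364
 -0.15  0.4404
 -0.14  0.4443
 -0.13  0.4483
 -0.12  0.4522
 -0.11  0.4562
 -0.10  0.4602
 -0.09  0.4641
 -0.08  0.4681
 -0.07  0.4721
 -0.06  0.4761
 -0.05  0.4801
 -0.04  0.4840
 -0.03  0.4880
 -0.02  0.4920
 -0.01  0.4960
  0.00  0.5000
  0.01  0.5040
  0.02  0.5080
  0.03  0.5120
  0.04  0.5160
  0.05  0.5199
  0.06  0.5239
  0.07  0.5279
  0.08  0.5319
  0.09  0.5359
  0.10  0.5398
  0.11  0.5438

€24.58

T = 0.1667;  σ√T = 0.1755
d₁ = [ln(355/360) + (0.051 + 0.43²/2)·0.1667] / 0.1755 = [-0.0140 + 0.0239] / 0.1755 = 0.0565 ≈ 0.06
d₂ = d₁ − σ√T = 0.0565 − 0.1755 = -0.1190 ≈ -0.12
e^(−rT) = e^(−0.051·0.1667) = 0.9915
N(d₁) = N(0.06) = 0.5239;  N(d₂) = N(-0.12) = 0.4522
C = 355·0.5239 − 360·0.9915·0.4522 = 185.9845 − 161.4083 = 24.5762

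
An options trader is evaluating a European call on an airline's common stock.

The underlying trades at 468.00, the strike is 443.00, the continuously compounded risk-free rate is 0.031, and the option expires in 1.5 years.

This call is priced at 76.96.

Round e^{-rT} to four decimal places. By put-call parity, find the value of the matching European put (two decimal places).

31.85

exp(−rT) = exp(−0.031·1.5) = 0.9546
Put-call parity: C − P = S − K·e^(−rT) = 468 − 443·0.9546 = 468 − 422.8878 = 45.1122
P = C − (C − P) = 76.96 − (45.1122) = 31.8478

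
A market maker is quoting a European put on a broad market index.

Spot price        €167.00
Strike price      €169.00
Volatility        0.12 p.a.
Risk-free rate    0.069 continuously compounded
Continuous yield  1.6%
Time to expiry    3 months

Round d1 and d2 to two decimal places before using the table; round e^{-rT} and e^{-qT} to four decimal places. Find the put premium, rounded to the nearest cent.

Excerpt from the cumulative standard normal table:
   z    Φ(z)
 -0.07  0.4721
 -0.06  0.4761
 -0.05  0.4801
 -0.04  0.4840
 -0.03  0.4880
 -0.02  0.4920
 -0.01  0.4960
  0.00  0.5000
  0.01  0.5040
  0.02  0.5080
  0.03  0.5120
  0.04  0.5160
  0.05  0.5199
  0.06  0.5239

€3.86

T = 0.25;  σ√T = 0.0600
d₁ = [ln(167/169) + (0.069 − 0.016 + ½·0.12²)·0.25] / (σ√T) = (-0.0119 + 0.0151) / 0.0600 = 0.0524 which rounds to 0.05
d₂ = 0.0524 − 0.0600 = -0.0076 which rounds to -0.01
exp(−qT) = exp(−0.016·0.25) = 0.9960;  exp(−rT) = exp(−0.069·0.25) = 0.9829
P = 169·0.9829·N(0.01) − 167·0.9960·N(-0.05) = 169·0.9829·0.5040 − 167·0.9960·0.4801 = 83.7195 − 79.8560 = 3.8635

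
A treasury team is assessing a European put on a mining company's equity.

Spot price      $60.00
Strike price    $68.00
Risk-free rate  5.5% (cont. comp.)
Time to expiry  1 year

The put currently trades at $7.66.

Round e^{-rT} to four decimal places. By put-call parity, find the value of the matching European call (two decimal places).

$3.30

e^(−rT) = e^(−0.055·1) = 0.9465
Put-call parity: C − P = S − K·e^(−rT) = 60 − 68·0.9465 = 60 − 64.3620 = -4.3620
C = P + (C − P) = 7.66 + (-4.3620) = 3.2980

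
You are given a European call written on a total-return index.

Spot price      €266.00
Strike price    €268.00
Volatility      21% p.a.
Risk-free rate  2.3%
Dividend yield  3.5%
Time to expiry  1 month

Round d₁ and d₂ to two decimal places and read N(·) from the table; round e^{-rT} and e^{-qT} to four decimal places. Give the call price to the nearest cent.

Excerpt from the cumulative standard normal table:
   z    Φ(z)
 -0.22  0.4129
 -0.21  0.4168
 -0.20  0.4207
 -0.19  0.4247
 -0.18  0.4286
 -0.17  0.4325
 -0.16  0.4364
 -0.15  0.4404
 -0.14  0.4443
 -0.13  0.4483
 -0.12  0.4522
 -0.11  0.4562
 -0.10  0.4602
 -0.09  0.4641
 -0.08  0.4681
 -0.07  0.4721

T = 0.08333;  σ√T = 0.0606
d₁ = [ln(266/268) + (0.023 − 0.035 + 0.21²/2)·0.08333] / 0.0606 = [-0.0075 + 0.0008] / 0.0606 = -0.1097 ≈ -0.11
d₂ = d₁ − σ√T = -0.1097 − 0.0606 = -0.1704 ≈ -0.17
exp(−qT) = exp(−0.035·0.08333) = 0.9971;  exp(−rT) = exp(−0.023·0.08333) = 0.9981
C = 266·0.9971·N(-0.11) − 268·0.9981·N(-0.17) = 266·0.9971·0.4562 − 268·0.9981·0.4325 = 120.9973 − 115.6898 = 5.3075

€5.31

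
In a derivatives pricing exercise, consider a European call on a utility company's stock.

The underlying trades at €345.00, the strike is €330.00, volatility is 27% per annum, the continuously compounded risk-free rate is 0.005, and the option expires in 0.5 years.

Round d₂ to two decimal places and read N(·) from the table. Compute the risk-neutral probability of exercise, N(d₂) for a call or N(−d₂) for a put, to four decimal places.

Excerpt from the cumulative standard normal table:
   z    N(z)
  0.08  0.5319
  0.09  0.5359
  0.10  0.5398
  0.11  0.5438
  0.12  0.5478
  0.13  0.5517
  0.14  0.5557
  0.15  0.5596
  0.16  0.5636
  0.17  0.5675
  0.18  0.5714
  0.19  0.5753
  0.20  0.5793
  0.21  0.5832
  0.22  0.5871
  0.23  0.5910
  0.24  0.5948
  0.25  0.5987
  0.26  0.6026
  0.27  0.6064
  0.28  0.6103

T = 0.5;  σ√T = 0.1909
d₁ = [ln(345/330) + (0.005 + ½·0.27²)·0.5] / (σ√T) = (0.0445 + 0.0207) / 0.1909 = 0.3414 ⇒ 0.34
d₂ = 0.3414 − 0.1909 = 0.1505 ⇒ 0.15
Pr(exercise) under Q = N(d₂) = 0.5596

0.5596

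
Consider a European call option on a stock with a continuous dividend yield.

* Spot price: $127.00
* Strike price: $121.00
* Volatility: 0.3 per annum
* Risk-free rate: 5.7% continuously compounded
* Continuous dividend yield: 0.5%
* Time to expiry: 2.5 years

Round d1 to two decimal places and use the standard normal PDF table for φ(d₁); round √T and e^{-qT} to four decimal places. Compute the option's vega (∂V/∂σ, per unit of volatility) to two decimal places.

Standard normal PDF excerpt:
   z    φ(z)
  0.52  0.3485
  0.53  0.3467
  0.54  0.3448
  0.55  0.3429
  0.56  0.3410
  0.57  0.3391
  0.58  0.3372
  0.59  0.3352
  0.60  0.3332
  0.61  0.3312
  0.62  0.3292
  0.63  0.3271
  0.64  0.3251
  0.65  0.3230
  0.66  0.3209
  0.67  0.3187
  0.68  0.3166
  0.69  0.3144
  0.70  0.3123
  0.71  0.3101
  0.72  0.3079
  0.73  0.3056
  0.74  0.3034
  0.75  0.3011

65.68

σ√T = 0.3·√2.5 = 0.4743
d₁ = [ln(127/121) + (0.057 − 0.005 + ½·0.3²)·2.5] / (σ√T) = (0.0484 + 0.2425) / 0.4743 = 0.6133 → 0.61
√T = √2.5 = 1.5811
φ(d₁) = φ(0.61) = 0.3312
exp(−qT) = exp(−0.005·2.5) = 0.9876
vega = S·exp(−qT)·φ(d₁)·√T = 127·0.9876·0.3312·1.5811 = 65.6802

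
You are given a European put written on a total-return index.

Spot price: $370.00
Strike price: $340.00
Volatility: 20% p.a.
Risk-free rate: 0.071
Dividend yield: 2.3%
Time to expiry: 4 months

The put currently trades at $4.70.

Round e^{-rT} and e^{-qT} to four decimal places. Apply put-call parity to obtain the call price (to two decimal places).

$39.84

e^(−qT) = e^(−0.023·0.3333) = 0.9924;  e^(−rT) = e^(−0.071·0.3333) = 0.9766
Put-call parity: C − P = S·e^(−qT) − K·e^(−rT) = 370·0.9924 − 340·0.9766 = 367.1880 − 332.0440 = 35.1440
C = P + (C − P) = 4.70 + (35.1440) = 39.8440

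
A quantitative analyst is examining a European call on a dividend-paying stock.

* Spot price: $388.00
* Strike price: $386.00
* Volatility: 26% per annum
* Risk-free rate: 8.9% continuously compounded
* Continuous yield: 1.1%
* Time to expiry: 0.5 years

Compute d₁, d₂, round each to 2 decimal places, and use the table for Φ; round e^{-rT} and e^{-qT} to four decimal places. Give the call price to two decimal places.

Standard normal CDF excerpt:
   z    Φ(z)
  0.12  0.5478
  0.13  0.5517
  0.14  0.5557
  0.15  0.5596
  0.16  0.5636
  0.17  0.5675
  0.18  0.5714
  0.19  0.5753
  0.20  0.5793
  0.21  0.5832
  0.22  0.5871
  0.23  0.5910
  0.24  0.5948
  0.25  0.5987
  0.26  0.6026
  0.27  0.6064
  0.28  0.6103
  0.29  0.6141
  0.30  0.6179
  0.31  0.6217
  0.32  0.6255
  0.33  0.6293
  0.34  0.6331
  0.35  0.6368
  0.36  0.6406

σ√T = 0.26 × 0.7071 = 0.1838
d₁ = [ln(388/386) + (0.089 − 0.011 + 0.26²/2)·0.5] / 0.1838 = [0.0052 + 0.0559] / 0.1838 = 0.3322 which rounds to 0.33
d₂ = d₁ − σ√T = 0.3322 − 0.1838 = 0.1483 which rounds to 0.15
e^(−qT) = e^(−0.011·0.5) = 0.9945;  e^(−rT) = e^(−0.089·0.5) = 0.9565
C = 388·0.9945·N(0.33) − 386·0.9565·N(0.15) = 388·0.9945·0.6293 − 386·0.9565·0.5596 = 242.8255 − 206.6094 = 36.2161

$36.22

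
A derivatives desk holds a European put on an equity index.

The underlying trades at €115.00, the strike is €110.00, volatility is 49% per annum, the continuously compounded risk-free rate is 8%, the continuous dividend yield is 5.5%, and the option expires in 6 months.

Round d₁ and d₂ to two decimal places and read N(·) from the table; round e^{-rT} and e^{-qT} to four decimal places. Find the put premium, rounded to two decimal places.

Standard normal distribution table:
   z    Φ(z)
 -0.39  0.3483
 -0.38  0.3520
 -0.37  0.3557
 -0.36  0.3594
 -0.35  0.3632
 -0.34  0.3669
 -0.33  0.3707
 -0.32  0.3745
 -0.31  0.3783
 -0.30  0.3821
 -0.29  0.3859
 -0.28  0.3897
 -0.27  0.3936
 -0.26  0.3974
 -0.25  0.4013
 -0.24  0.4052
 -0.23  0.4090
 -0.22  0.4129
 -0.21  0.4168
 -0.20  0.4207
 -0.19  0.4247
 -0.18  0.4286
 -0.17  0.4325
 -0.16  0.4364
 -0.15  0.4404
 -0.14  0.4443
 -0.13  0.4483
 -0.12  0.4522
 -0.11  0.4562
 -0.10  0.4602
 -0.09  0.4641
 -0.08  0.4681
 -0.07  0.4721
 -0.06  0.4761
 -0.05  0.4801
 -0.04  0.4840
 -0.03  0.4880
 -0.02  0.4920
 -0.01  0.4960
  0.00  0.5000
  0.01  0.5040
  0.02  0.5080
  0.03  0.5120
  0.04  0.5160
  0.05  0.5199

T = 0.5;  σ√T = 0.3465
d₁ = [ln(115/110) + (0.08 − 0.055 + ½·0.49²)·0.5] / (σ√T) = (0.0445 + 0.0725) / 0.3465 = 0.3376 which rounds to 0.34
d₂ = 0.3376 − 0.3465 = -0.0089 which rounds to -0.01
e^(−qT) = e^(−0.055·0.5) = 0.9729;  e^(−rT) = e^(−0.08·0.5) = 0.9608
P = 110·0.9608·N(0.01) − 115·0.9729·N(-0.34) = 110·0.9608·0.5040 − 115·0.9729·0.3669 = 53.2668 − 41.0501 = 12.2167

€12.22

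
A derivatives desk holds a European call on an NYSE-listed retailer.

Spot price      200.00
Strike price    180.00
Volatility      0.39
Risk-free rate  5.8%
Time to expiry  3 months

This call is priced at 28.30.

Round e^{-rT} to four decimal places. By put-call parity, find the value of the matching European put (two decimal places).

5.71

exp(−rT) = exp(−0.058·0.25) = 0.9856
Put-call parity: C − P = S − K·e^(−rT) = 200 − 180·0.9856 = 200 − 177.4080 = 22.5920
P = C − (C − P) = 28.30 − (22.5920) = 5.7080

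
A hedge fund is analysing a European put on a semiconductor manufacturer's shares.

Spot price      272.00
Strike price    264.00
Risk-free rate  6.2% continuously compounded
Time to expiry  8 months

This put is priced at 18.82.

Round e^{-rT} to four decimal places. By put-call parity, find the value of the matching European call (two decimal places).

37.51

e^(−rT) = e^(−0.062·0.6667) = 0.9595
Put-call parity: C − P = S − K·e^(−rT) = 272 − 264·0.9595 = 272 − 253.3080 = 18.6920
C = P + (C − P) = 18.82 + (18.6920) = 37.5120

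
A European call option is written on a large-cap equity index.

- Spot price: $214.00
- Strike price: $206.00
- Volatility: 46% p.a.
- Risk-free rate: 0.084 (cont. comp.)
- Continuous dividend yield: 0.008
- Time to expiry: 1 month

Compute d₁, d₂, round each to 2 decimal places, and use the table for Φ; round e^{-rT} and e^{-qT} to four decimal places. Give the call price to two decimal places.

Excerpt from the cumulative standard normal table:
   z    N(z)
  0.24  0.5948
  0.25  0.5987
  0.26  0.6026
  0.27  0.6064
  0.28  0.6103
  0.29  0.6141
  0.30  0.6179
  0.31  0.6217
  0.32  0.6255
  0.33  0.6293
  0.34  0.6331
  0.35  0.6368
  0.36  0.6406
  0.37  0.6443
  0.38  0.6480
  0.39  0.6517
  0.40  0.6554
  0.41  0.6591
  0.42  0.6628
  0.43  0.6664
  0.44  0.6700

T = 0.08333;  σ√T = 0.1328
d₁ = [ln(214/206) + (0.084 − 0.008 + ½·0.46²)·0.08333] / (σ√T) = (0.0381 + 0.0152) / 0.1328 = 0.4010 ≈ 0.40
d₂ = 0.4010 − 0.1328 = 0.2682 ≈ 0.27
exp(−qT) = exp(−0.008·0.08333) = 0.9993;  exp(−rT) = exp(−0.084·0.08333) = 0.9930
N(d₁) = N(0.40) = 0.6554;  N(d₂) = N(0.27) = 0.6064
C = 214·0.9993·0.6554 − 206·0.9930·0.6064 = 140.1574 − 124.0440 = 16.1134

$16.11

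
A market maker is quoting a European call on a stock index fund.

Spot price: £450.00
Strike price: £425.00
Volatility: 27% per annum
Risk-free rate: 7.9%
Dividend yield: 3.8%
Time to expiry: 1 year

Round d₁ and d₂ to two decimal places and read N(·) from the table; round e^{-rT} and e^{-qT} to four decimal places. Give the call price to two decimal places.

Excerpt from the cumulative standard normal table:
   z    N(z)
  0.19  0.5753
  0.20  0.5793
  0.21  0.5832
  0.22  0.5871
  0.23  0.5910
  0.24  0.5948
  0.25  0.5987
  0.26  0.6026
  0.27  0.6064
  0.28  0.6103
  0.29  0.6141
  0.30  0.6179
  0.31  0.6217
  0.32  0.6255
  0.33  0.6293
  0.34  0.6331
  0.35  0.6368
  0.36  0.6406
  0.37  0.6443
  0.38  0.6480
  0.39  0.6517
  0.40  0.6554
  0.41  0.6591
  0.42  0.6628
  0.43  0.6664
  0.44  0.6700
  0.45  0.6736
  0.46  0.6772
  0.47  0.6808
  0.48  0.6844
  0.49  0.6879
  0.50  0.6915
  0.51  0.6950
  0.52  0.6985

£67.48

T = 1;  σ√T = 0.2700
d₁ = [ln(450/425) + (0.079 − 0.038 + 0.27²/2)·1] / 0.2700 = [0.0572 + 0.0775] / 0.2700 = 0.4985 which rounds to 0.50
d₂ = d₁ − σ√T = 0.4985 − 0.2700 = 0.2285 which rounds to 0.23
e^(−qT) = e^(−0.038·1) = 0.9627;  e^(−rT) = e^(−0.079·1) = 0.9240
N(d₁) = N(0.50) = 0.6915;  N(d₂) = N(0.23) = 0.5910
C = 450·0.9627·0.6915 − 425·0.9240·0.5910 = 299.5682 − 232.0857 = 67.4825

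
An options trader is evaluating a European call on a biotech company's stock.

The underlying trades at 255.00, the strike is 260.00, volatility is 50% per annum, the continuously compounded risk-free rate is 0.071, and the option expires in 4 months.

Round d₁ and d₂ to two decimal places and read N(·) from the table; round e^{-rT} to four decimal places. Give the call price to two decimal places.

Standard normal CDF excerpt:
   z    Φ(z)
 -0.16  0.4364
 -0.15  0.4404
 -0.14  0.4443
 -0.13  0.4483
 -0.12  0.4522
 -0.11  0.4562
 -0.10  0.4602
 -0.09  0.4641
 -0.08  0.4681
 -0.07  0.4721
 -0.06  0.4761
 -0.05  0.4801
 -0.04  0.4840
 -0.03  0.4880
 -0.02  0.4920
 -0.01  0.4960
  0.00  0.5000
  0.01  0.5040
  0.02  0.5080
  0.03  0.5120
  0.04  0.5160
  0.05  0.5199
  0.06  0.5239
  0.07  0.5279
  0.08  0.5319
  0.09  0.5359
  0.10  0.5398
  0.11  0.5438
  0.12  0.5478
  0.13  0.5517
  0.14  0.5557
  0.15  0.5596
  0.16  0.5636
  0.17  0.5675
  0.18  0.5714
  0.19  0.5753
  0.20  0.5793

29.89

T = 0.3333;  σ√T = 0.2887
ln(S/K) + (r + σ²/2)T = ln(255/260) + (0.071 + 0.5²/2)·0.3333 = -0.0194 + 0.0653 = 0.0459
d₁ = 0.0459 / 0.2887 = 0.1591 → 0.16
d₂ = d₁ − σ√T = 0.1591 − 0.2887 = -0.1296 → -0.13
exp(−rT) = exp(−0.071·0.3333) = 0.9766
C = 255·N(0.16) − 260·0.9766·N(-0.13) = 255·0.5636 − 260·0.9766·0.4483 = 143.7180 − 113.8305 = 29.8875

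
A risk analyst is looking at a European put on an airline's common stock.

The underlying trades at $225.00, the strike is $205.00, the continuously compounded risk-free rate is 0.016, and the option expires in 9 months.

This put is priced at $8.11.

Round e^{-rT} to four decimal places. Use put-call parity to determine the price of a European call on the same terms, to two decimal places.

e^(−rT) = e^(−0.016·0.75) = 0.9881
Put-call parity: C − P = S − K·e^(−rT) = 225 − 205·0.9881 = 225 − 202.5605 = 22.4395
C = P + (C − P) = 8.11 + (22.4395) = 30.5495

$30.55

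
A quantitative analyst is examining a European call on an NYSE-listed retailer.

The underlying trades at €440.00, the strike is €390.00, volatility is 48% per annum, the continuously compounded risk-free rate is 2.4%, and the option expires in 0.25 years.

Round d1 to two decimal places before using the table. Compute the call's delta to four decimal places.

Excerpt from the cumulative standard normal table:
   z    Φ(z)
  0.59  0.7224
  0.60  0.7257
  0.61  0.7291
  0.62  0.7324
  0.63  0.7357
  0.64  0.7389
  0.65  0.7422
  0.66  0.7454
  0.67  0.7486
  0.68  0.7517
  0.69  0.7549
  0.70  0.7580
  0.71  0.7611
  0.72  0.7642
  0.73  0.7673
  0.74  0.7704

T = 0.25;  σ√T = 0.2400
d₁ = [ln(440/390) + (0.024 + 0.48²/2)·0.25] / 0.2400 = [0.1206 + 0.0348] / 0.2400 = 0.6476 ⇒ 0.65
N(d₁) = N(0.65) = 0.7422
Δ_call = N(d₁) = 0.7422

0.7422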